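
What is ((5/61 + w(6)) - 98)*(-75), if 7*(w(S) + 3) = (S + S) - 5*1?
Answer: 457125/61 ≈ 7493.9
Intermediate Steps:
w(S) = -26/7 + 2*S/7 (w(S) = -3 + ((S + S) - 5*1)/7 = -3 + (2*S - 5)/7 = -3 + (-5 + 2*S)/7 = -3 + (-5/7 + 2*S/7) = -26/7 + 2*S/7)
((5/61 + w(6)) - 98)*(-75) = ((5/61 + (-26/7 + (2/7)*6)) - 98)*(-75) = ((5*(1/61) + (-26/7 + 12/7)) - 98)*(-75) = ((5/61 - 2) - 98)*(-75) = (-117/61 - 98)*(-75) = -6095/61*(-75) = 457125/61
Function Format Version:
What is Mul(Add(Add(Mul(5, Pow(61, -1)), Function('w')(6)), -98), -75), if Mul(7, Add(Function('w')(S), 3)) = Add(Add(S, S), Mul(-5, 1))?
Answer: Rational(457125, 61) ≈ 7493.9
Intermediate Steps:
Function('w')(S) = Add(Rational(-26, 7), Mul(Rational(2, 7), S)) (Function('w')(S) = Add(-3, Mul(Rational(1, 7), Add(Add(S, S), Mul(-5, 1)))) = Add(-3, Mul(Rational(1, 7), Add(Mul(2, S), -5))) = Add(-3, Mul(Rational(1, 7), Add(-5, Mul(2, S)))) = Add(-3, Add(Rational(-5, 7), Mul(Rational(2, 7), S))) = Add(Rational(-26, 7), Mul(Rational(2, 7), S)))
Mul(Add(Add(Mul(5, Pow(61, -1)), Function('w')(6)), -98), -75) = Mul(Add(Add(Mul(5, Pow(61, -1)), Add(Rational(-26, 7), Mul(Rational(2, 7), 6))), -98), -75) = Mul(Add(Add(Mul(5, Rational(1, 61)), Add(Rational(-26, 7), Rational(12, 7))), -98), -75) = Mul(Add(Add(Rational(5, 61), -2), -98), -75) = Mul(Add(Rational(-117, 61), -98), -75) = Mul(Rational(-6095, 61), -75) = Rational(457125, 61)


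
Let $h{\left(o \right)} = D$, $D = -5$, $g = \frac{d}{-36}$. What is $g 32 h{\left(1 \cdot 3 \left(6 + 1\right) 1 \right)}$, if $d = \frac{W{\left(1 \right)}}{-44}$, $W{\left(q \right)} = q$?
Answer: $- \frac{10}{99} \approx -0.10101$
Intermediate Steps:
$d = - \frac{1}{44}$ ($d = 1 \frac{1}{-44} = 1 \left(- \frac{1}{44}\right) = - \frac{1}{44} \approx -0.022727$)
$g = \frac{1}{1584}$ ($g = - \frac{1}{44 \left(-36\right)} = \left(- \frac{1}{44}\right) \left(- \frac{1}{36}\right) = \frac{1}{1584} \approx 0.00063131$)
$h{\left(o \right)} = -5$
$g 32 h{\left(1 \cdot 3 \left(6 + 1\right) 1 \right)} = \frac{1}{1584} \cdot 32 \left(-5\right) = \frac{2}{99} \left(-5\right) = - \frac{10}{99}$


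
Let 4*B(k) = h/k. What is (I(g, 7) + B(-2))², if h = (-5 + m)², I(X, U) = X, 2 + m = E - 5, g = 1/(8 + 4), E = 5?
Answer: 21025/576 ≈ 36.502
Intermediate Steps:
g = 1/12 ≈ 0.083333
m = -2 (m = -2 + (5 - 5) = -2 + 0 = -2)
h = 49 (h = (-5 - 2)² = (-7)² = 49)
B(k) = 49/(4*k) (B(k) = (49/k)/4 = 49/(4*k))
(I(g, 7) + B(-2))² = (1/12 + (49/4)/(-2))² = (1/12 + (49/4)*(-½))² = (1/12 - 49/8)² = (-145/24)² = 21025/576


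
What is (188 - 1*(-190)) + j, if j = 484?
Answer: 862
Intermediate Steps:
(188 - 1*(-190)) + j = (188 - 1*(-190)) + 484 = (188 + 190) + 484 = 378 + 484 = 862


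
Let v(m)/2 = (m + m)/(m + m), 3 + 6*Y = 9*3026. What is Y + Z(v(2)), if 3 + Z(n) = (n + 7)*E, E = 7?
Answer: 9197/2 ≈ 4598.5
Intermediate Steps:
Y = 9077/2 (Y = -½ + (9*3026)/6 = -½ + (⅙)*27234 = -½ + 4539 = 9077/2 ≈ 4538.5)
v(m) = 2 (v(m) = 2*((m + m)/(m + m)) = 2*((2*m)/((2*m))) = 2*((2*m)*(1/(2*m))) = 2*1 = 2)
Z(n) = 46 + 7*n (Z(n) = -3 + (n + 7)*7 = -3 + (7 + n)*7 = -3 + (49 + 7*n) = 46 + 7*n)
Y + Z(v(2)) = 9077/2 + (46 + 7*2) = 9077/2 + (46 + 14) = 9077/2 + 60 = 9197/2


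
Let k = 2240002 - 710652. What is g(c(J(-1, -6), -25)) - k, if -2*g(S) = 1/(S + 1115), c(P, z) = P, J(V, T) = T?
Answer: -3392098301/2218 ≈ -1.5294e+6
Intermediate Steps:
g(S) = -1/(2*(1115 + S)) (g(S) = -1/(2*(S + 1115)) = -1/(2*(1115 + S)))
k = 1529350
g(c(J(-1, -6), -25)) - k = -1/(2230 + 2*(-6)) - 1*1529350 = -1/(2230 - 12) - 1529350 = -1/2218 - 1529350 = -3392098301/2218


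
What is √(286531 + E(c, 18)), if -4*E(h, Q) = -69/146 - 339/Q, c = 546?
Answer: √13742544774/219 ≈ 535.29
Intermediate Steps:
E(h, Q) = 69/584 + 339/(4*Q) (E(h, Q) = -(-69/146 - 339/Q)/4 = 69/584 + 339/(4*Q))
√(286531 + E(c, 18)) = √(286531 + (3/584)*(16498 + 23*18)/18) = √(286531 + (3/584)*(1/18)*(16498 + 414)) = √(286531 + (3/584)*(1/18)*16912) = √(286531 + 1057/219) = √(62751346/219) = √13742544774/219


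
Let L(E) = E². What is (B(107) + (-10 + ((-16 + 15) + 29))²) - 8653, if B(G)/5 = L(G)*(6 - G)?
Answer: -5790074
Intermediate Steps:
B(G) = 5*G²*(6 - G) (B(G) = 5*(G²*(6 - G)) = 5*G²*(6 - G))
(B(107) + (-10 + ((-16 + 15) + 29))²) - 8653 = (5*107²*(6 - 1*107) + (-10 + ((-16 + 15) + 29))²) - 8653 = (5*11449*(6 - 107) + (-10 + (-1 + 29))²) - 8653 = (5*11449*(-101) + (-10 + 28)²) - 8653 = (-5781745 + 18²) - 8653 = (-5781745 + 324) - 8653 = -5781421 - 8653 = -5790074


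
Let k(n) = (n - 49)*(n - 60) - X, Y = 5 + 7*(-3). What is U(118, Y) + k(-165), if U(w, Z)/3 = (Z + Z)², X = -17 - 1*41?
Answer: 51280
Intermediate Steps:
Y = -16 (Y = 5 - 21 = -16)
X = -58 (X = -17 - 41 = -58)
U(w, Z) = 12*Z² (U(w, Z) = 3*(Z + Z)² = 3*(2*Z)² = 3*(4*Z²) = 12*Z²)
k(n) = 58 + (-60 + n)*(-49 + n) (k(n) = (n - 49)*(n - 60) - 1*(-58) = (-49 + n)*(-60 + n) + 58 = (-60 + n)*(-49 + n) + 58 = 58 + (-60 + n)*(-49 + n))
U(118, Y) + k(-165) = 12*(-16)² + (2998 + (-165)² - 109*(-165)) = 12*256 + (2998 + 27225 + 17985) = 3072 + 48208 = 51280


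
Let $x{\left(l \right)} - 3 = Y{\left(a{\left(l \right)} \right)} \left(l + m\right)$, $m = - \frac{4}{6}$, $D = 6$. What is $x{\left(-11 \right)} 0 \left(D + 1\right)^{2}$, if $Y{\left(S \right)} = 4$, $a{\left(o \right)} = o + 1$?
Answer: $0$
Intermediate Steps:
$a{\left(o \right)} = 1 + o$
$m = - \frac{2}{3}$ ($m = \left(-4\right) \frac{1}{6} = - \frac{2}{3} \approx -0.66667$)
$x{\left(l \right)} = \frac{1}{3} + 4 l$ ($x{\left(l \right)} = 3 + 4 \left(l - \frac{2}{3}\right) = 3 + 4 \left(- \frac{2}{3} + l\right) = 3 + \left(- \frac{8}{3} + 4 l\right) = \frac{1}{3} + 4 l$)
$x{\left(-11 \right)} 0 \left(D + 1\right)^{2} = \left(\frac{1}{3} + 4 \left(-11\right)\right) 0 \left(6 + 1\right)^{2} = \left(\frac{1}{3} - 44\right) 0 \cdot 7^{2} = - \frac{131 \cdot 0 \cdot 49}{3} = \left(- \frac{131}{3}\right) 0 = 0$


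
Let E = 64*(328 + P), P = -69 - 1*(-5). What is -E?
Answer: -16896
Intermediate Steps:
P = -64 (P = -69 + 5 = -64)
E = 16896 (E = 64*(328 - 64) = 64*264 = 16896)
-E = -1*16896 = -16896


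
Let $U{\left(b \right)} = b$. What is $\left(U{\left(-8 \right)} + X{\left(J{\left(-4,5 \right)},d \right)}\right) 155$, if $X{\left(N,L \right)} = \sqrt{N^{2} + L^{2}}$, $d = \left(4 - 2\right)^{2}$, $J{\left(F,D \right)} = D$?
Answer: $-1240 + 155 \sqrt{41} \approx -247.52$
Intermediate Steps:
$d = 4$ ($d = 2^{2} = 4$)
$X{\left(N,L \right)} = \sqrt{L^{2} + N^{2}}$
$\left(U{\left(-8 \right)} + X{\left(J{\left(-4,5 \right)},d \right)}\right) 155 = \left(-8 + \sqrt{4^{2} + 5^{2}}\right) 155 = \left(-8 + \sqrt{16 + 25}\right) 155 = \left(-8 + \sqrt{41}\right) 155 = -1240 + 155 \sqrt{41}$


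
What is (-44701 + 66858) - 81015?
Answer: -58858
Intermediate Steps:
(-44701 + 66858) - 81015 = 22157 - 81015 = -58858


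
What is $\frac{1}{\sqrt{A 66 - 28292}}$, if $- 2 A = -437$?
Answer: $- \frac{i \sqrt{13871}}{13871} \approx - 0.0084908 i$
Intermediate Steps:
$A = \frac{437}{2}$ ($A = \left(- \frac{1}{2}\right) \left(-437\right) = \frac{437}{2} \approx 218.5$)
$\frac{1}{\sqrt{A 66 - 28292}} = \frac{1}{\sqrt{\frac{437}{2} \cdot 66 - 28292}} = \frac{1}{\sqrt{14421 - 28292}} = \frac{1}{\sqrt{-13871}} = \frac{1}{i \sqrt{13871}} = - \frac{i \sqrt{13871}}{13871}$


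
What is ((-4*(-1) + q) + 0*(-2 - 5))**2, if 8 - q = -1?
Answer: 169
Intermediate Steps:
q = 9 (q = 8 - 1*(-1) = 8 + 1 = 9)
((-4*(-1) + q) + 0*(-2 - 5))**2 = ((-4*(-1) + 9) + 0*(-2 - 5))**2 = ((4 + 9) + 0*(-7))**2 = (13 + 0)**2 = 13**2 = 169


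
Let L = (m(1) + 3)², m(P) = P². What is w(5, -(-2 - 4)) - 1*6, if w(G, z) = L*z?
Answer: 90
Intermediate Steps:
L = 16 (L = (1² + 3)² = (1 + 3)² = 4² = 16)
w(G, z) = 16*z
w(5, -(-2 - 4)) - 1*6 = 16*(-(-2 - 4)) - 1*6 = 16*(-1*(-6)) - 6 = 16*6 - 6 = 96 - 6 = 90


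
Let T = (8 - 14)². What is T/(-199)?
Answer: -36/199 ≈ -0.18090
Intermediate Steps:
T = 36 (T = (-6)² = 36)
T/(-199) = 36/(-199) = 36*(-1/199) = -36/199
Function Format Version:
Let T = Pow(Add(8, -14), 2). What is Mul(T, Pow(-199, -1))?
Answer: Rational(-36, 199) ≈ -0.18090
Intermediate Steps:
T = 36 (T = Pow(-6, 2) = 36)
Mul(T, Pow(-199, -1)) = Mul(36, Pow(-199, -1)) = Mul(36, Rational(-1, 199)) = Rational(-36, 199)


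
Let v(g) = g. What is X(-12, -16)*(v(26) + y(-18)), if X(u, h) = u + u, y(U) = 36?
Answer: -1488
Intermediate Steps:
X(u, h) = 2*u
X(-12, -16)*(v(26) + y(-18)) = (2*(-12))*(26 + 36) = -24*62 = -1488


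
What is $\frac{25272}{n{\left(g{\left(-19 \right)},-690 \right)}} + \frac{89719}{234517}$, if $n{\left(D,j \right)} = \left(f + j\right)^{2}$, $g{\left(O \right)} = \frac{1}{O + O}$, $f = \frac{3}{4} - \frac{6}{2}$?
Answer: $\frac{6690045979}{15368602561} \approx 0.43531$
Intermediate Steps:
$f = - \frac{9}{4}$ ($f = 3 \cdot \frac{1}{4} - 3 = \frac{3}{4} - 3 = - \frac{9}{4} \approx -2.25$)
$g{\left(O \right)} = \frac{1}{2 O}$
$n{\left(D,j \right)} = \left(- \frac{9}{4} + j\right)^{2}$
$\frac{25272}{n{\left(g{\left(-19 \right)},-690 \right)}} + \frac{89719}{234517} = \frac{25272}{\frac{1}{16} \left(-9 + 4 \left(-690\right)\right)^{2}} + \frac{89719}{234517} = \frac{25272}{\frac{1}{16} \left(-9 - 2760\right)^{2}} + 89719 \cdot \frac{1}{234517} = \frac{25272}{\frac{1}{16} \left(-2769\right)^{2}} + \frac{89719}{234517} = \frac{25272}{\frac{1}{16} \cdot 7667361} + \frac{89719}{234517} = \frac{25272}{\frac{7667361}{16}} + \frac{89719}{234517} = 25272 \cdot \frac{16}{7667361} + \frac{89719}{234517} = \frac{3456}{65533} + \frac{89719}{234517} = \frac{6690045979}{15368602561}$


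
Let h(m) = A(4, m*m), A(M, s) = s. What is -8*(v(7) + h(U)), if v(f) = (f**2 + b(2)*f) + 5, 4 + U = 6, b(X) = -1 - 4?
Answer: -184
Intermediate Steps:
b(X) = -5
U = 2 (U = -4 + 6 = 2)
v(f) = 5 + f**2 - 5*f (v(f) = (f**2 - 5*f) + 5 = 5 + f**2 - 5*f)
h(m) = m**2 (h(m) = m*m = m**2)
-8*(v(7) + h(U)) = -8*((5 + 7**2 - 5*7) + 2**2) = -8*((5 + 49 - 35) + 4) = -8*(19 + 4) = -8*23 = -184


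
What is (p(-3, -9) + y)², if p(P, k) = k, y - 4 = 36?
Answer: 961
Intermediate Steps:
y = 40 (y = 4 + 36 = 40)
(p(-3, -9) + y)² = (-9 + 40)² = 31² = 961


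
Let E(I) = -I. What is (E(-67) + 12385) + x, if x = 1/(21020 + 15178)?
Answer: 450737497/36198 ≈ 12452.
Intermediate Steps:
x = 1/36198 ≈ 2.7626e-5
(E(-67) + 12385) + x = (-1*(-67) + 12385) + 1/36198 = (67 + 12385) + 1/36198 = 12452 + 1/36198 = 450737497/36198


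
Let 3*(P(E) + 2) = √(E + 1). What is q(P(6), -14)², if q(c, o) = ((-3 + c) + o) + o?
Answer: (99 - √7)²/9 ≈ 1031.6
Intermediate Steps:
P(E) = -2 + √(1 + E)/3 (P(E) = -2 + √(E + 1)/3 = -2 + √(1 + E)/3)
q(c, o) = -3 + c + 2*o (q(c, o) = (-3 + c + o) + o = -3 + c + 2*o)
q(P(6), -14)² = (-3 + (-2 + √(1 + 6)/3) + 2*(-14))² = (-3 + (-2 + √7/3) - 28)² = (-33 + √7/3)²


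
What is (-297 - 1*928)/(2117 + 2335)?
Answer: -175/636 ≈ -0.27516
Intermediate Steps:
(-297 - 1*928)/(2117 + 2335) = (-297 - 928)/4452 = -1225*1/4452 = -175/636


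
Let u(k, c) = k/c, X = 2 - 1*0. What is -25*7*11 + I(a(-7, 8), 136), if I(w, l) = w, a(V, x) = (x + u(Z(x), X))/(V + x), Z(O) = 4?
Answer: -1915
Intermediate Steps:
X = 2 (X = 2 + 0 = 2)
a(V, x) = (2 + x)/(V + x) (a(V, x) = (x + 4/2)/(V + x) = (x + 4*(1/2))/(V + x) = (x + 2)/(V + x) = (2 + x)/(V + x))
-25*7*11 + I(a(-7, 8), 136) = -25*7*11 + (2 + 8)/(-7 + 8) = -175*11 + 10/1 = -1925 + 1*10 = -1925 + 10 = -1915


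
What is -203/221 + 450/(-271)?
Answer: -154463/59891 ≈ -2.5791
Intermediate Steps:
-203/221 + 450/(-271) = -203*1/221 + 450*(-1/271) = -203/221 - 450/271 = -154463/59891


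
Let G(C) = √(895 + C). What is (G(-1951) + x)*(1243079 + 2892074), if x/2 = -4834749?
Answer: -39984853663194 + 16540612*I*√66 ≈ -3.9985e+13 + 1.3438e+8*I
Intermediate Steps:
x = -9669498 (x = 2*(-4834749) = -9669498)
(G(-1951) + x)*(1243079 + 2892074) = (√(895 - 1951) - 9669498)*(1243079 + 2892074) = (√(-1056) - 9669498)*4135153 = (4*I*√66 - 9669498)*4135153 = (-9669498 + 4*I*√66)*4135153 = -39984853663194 + 16540612*I*√66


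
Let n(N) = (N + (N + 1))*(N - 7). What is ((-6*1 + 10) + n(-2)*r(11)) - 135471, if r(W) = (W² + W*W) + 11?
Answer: -128636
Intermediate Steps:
n(N) = (1 + 2*N)*(-7 + N) (n(N) = (N + (1 + N))*(-7 + N) = (1 + 2*N)*(-7 + N))
r(W) = 11 + 2*W² (r(W) = (W² + W²) + 11 = 2*W² + 11 = 11 + 2*W²)
((-6*1 + 10) + n(-2)*r(11)) - 135471 = ((-6*1 + 10) + (-7 - 13*(-2) + 2*(-2)²)*(11 + 2*11²)) - 135471 = ((-6 + 10) + (-7 + 26 + 2*4)*(11 + 2*121)) - 135471 = (4 + (-7 + 26 + 8)*(11 + 242)) - 135471 = (4 + 27*253) - 135471 = (4 + 6831) - 135471 = 6835 - 135471 = -128636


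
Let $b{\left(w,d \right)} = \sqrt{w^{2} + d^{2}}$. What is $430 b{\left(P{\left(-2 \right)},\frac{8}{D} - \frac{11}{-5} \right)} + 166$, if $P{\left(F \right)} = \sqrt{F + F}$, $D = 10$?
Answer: $166 + 430 \sqrt{5} \approx 1127.5$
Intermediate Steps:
$P{\left(F \right)} = \sqrt{2} \sqrt{F}$ ($P{\left(F \right)} = \sqrt{2 F} = \sqrt{2} \sqrt{F}$)
$b{\left(w,d \right)} = \sqrt{d^{2} + w^{2}}$
$430 b{\left(P{\left(-2 \right)},\frac{8}{D} - \frac{11}{-5} \right)} + 166 = 430 \sqrt{\left(\frac{8}{10} - \frac{11}{-5}\right)^{2} + \left(\sqrt{2} \sqrt{-2}\right)^{2}} + 166 = 430 \sqrt{\left(8 \cdot \frac{1}{10} - - \frac{11}{5}\right)^{2} + \left(\sqrt{2} i \sqrt{2}\right)^{2}} + 166 = 430 \sqrt{\left(\frac{4}{5} + \frac{11}{5}\right)^{2} + \left(2 i\right)^{2}} + 166 = 430 \sqrt{3^{2} - 4} + 166 = 430 \sqrt{9 - 4} + 166 = 430 \sqrt{5} + 166 = 166 + 430 \sqrt{5}$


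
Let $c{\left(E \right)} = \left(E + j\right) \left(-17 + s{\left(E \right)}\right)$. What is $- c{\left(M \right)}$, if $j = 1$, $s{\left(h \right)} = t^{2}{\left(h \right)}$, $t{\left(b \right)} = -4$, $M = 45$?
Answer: $46$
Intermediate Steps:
$s{\left(h \right)} = 16$ ($s{\left(h \right)} = \left(-4\right)^{2} = 16$)
$c{\left(E \right)} = -1 - E$ ($c{\left(E \right)} = \left(E + 1\right) \left(-17 + 16\right) = \left(1 + E\right) \left(-1\right) = -1 - E$)
$- c{\left(M \right)} = - (-1 - 45) = \left(-1\right) \left(-46\right) = 46$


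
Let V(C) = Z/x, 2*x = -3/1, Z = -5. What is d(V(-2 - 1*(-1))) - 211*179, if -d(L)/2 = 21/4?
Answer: -75559/2 ≈ -37780.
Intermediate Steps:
x = -3/2 (x = (-3/1)/2 = (-3*1)/2 = (1/2)*(-3) = -3/2 ≈ -1.5000)
V(C) = 10/3 (V(C) = -5/(-3/2) = -5*(-2/3) = 10/3)
d(L) = -21/2 (d(L) = -42/4 = -2*21/4 = -21/2)
d(V(-2 - 1*(-1))) - 211*179 = -21/2 - 211*179 = -21/2 - 37769 = -75559/2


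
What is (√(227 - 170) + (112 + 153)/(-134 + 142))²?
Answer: 73873/64 + 265*√57/4 ≈ 1654.4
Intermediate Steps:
(√(227 - 170) + (112 + 153)/(-134 + 142))² = (√57 + 265/8)² = (265/8 + √57)²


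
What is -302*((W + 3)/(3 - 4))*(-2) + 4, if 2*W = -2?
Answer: -1204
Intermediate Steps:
W = -1 (W = (1/2)*(-2) = -1)
-302*((W + 3)/(3 - 4))*(-2) + 4 = -302*((-1 + 3)/(3 - 4))*(-2) + 4 = -302*(2/(-1))*(-2) + 4 = -302*(2*(-1))*(-2) + 4 = -302*(-2*(-2)) + 4 = -302*4 + 4 = -151*8 + 4 = -1208 + 4 = -1204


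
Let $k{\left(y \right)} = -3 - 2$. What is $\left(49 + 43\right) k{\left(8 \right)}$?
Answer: $-460$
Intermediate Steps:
$k{\left(y \right)} = -5$ ($k{\left(y \right)} = -3 - 2 = -5$)
$\left(49 + 43\right) k{\left(8 \right)} = \left(49 + 43\right) \left(-5\right) = 92 \left(-5\right) = -460$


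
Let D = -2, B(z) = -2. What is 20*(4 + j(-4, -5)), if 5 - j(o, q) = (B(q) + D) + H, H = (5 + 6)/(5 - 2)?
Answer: 560/3 ≈ 186.67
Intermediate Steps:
H = 11/3 ≈ 3.6667
j(o, q) = 16/3 (j(o, q) = 5 - ((-2 - 2) + 11/3) = 5 - (-4 + 11/3) = 5 - 1*(-⅓) = 5 + ⅓ = 16/3)
20*(4 + j(-4, -5)) = 20*(4 + 16/3) = 20*(28/3) = 560/3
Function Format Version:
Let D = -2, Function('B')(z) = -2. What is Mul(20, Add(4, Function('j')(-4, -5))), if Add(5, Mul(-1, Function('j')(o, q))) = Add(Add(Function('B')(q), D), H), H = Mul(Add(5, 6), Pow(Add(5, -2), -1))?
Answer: Rational(560, 3) ≈ 186.67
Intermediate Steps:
H = Rational(11, 3) (H = Mul(11, Pow(3, -1)) = Mul(11, Rational(1, 3)) = Rational(11, 3) ≈ 3.6667)
Function('j')(o, q) = Rational(16, 3) (Function('j')(o, q) = Add(5, Mul(-1, Add(Add(-2, -2), Rational(11, 3)))) = Add(5, Mul(-1, Add(-4, Rational(11, 3)))) = Add(5, Mul(-1, Rational(-1, 3))) = Add(5, Rational(1, 3)) = Rational(16, 3))
Mul(20, Add(4, Function('j')(-4, -5))) = Mul(20, Add(4, Rational(16, 3))) = Mul(20, Rational(28, 3)) = Rational(560, 3)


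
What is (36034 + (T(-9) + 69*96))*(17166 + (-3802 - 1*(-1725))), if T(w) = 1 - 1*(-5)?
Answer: 643757096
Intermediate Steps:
T(w) = 6 (T(w) = 1 + 5 = 6)
(36034 + (T(-9) + 69*96))*(17166 + (-3802 - 1*(-1725))) = (36034 + (6 + 69*96))*(17166 + (-3802 - 1*(-1725))) = (36034 + (6 + 6624))*(17166 + (-3802 + 1725)) = (36034 + 6630)*(17166 - 2077) = 42664*15089 = 643757096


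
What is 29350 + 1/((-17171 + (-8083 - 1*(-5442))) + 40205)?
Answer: 598534551/20393 ≈ 29350.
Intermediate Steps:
29350 + 1/((-17171 + (-8083 - 1*(-5442))) + 40205) = 29350 + 1/((-17171 + (-8083 + 5442)) + 40205) = 29350 + 1/((-17171 - 2641) + 40205) = 29350 + 1/(-19812 + 40205) = 29350 + 1/20393 = 598534551/20393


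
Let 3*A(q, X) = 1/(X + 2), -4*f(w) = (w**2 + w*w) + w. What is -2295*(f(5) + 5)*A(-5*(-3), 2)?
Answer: 26775/16 ≈ 1673.4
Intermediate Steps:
f(w) = -w**2/2 - w/4 (f(w) = -((w**2 + w*w) + w)/4 = -((w**2 + w**2) + w)/4 = -(2*w**2 + w)/4 = -(w + 2*w**2)/4 = -w**2/2 - w/4)
A(q, X) = 1/(3*(2 + X)) (A(q, X) = 1/(3*(X + 2)) = 1/(3*(2 + X)))
-2295*(f(5) + 5)*A(-5*(-3), 2) = -2295*(-1/4*5*(1 + 2*5) + 5)*1/(3*(2 + 2)) = -2295*(-1/4*5*(1 + 10) + 5)*(1/3)/4 = -2295*(-1/4*5*11 + 5)*(1/3)*(1/4) = -2295*(-55/4 + 5)/12 = -(-80325)/(4*12) = -2295*(-35/48) = 26775/16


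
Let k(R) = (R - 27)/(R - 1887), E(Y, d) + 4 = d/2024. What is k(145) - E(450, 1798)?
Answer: 2683071/881452 ≈ 3.0439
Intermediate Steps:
E(Y, d) = -4 + d/2024
k(R) = (-27 + R)/(-1887 + R)
k(145) - E(450, 1798) = (-27 + 145)/(-1887 + 145) - (-4 + (1/2024)*1798) = 118/(-1742) - (-4 + 899/1012) = -1/1742*118 - 1*(-3149/1012) = -59/871 + 3149/1012 = 2683071/881452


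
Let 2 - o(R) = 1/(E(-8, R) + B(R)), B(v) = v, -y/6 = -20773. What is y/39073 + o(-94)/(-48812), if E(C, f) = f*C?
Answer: 4003108795853/1254958179608 ≈ 3.1898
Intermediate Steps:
y = 124638 (y = -6*(-20773) = 124638)
E(C, f) = C*f
o(R) = 2 + 1/(7*R) (o(R) = 2 - 1/(-8*R + R) = 2 - 1/((-7*R)) = 2 - (-1)/(7*R) = 2 + 1/(7*R))
y/39073 + o(-94)/(-48812) = 124638/39073 + (2 + (⅐)/(-94))/(-48812) = 124638*(1/39073) + (2 + (⅐)*(-1/94))*(-1/48812) = 124638/39073 + (2 - 1/658)*(-1/48812) = 124638/39073 + (1315/658)*(-1/48812) = 124638/39073 - 1315/32118296 = 4003108795853/1254958179608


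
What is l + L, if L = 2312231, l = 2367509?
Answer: 4679740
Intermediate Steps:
l + L = 2367509 + 2312231 = 4679740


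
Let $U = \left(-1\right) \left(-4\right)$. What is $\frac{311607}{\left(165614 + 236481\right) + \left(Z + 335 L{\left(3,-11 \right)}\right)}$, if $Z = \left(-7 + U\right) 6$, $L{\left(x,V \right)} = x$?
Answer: $\frac{311607}{403082} \approx 0.77306$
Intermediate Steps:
$U = 4$
$Z = -18$ ($Z = \left(-7 + 4\right) 6 = \left(-3\right) 6 = -18$)
$\frac{311607}{\left(165614 + 236481\right) + \left(Z + 335 L{\left(3,-11 \right)}\right)} = \frac{311607}{\left(165614 + 236481\right) + \left(-18 + 335 \cdot 3\right)} = \frac{311607}{402095 + \left(-18 + 1005\right)} = \frac{311607}{402095 + 987} = \frac{311607}{403082}$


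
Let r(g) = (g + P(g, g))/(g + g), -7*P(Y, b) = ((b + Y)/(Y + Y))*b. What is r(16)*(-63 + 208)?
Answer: 435/7 ≈ 62.143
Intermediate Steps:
P(Y, b) = -b*(Y + b)/(14*Y) (P(Y, b) = -(b + Y)/(Y + Y)*b/7 = -(Y + b)/((2*Y))*b/7 = -(Y + b)*(1/(2*Y))*b/7 = -(Y + b)/(2*Y)*b/7 = -b*(Y + b)/(14*Y))
r(g) = 3/7 (r(g) = (g - g*(g + g)/(14*g))/(g + g) = (g - g*2*g/(14*g))/((2*g)) = (g - g/7)*(1/(2*g)) = (6*g/7)*(1/(2*g)) = 3/7)
r(16)*(-63 + 208) = 3*(-63 + 208)/7 = (3/7)*145 = 435/7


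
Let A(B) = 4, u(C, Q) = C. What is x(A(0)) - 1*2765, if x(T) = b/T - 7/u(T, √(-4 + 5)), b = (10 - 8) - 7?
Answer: -2768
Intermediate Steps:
b = -5 (b = 2 - 7 = -5)
x(T) = -12/T (x(T) = -5/T - 7/T = -12/T)
x(A(0)) - 1*2765 = -12/4 - 1*2765 = -12*¼ - 2765 = -3 - 2765 = -2768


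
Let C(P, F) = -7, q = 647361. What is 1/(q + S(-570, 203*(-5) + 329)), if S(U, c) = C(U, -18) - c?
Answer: 1/648040 ≈ 1.5431e-6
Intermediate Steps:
S(U, c) = -7 - c
1/(q + S(-570, 203*(-5) + 329)) = 1/(647361 + (-7 - (203*(-5) + 329))) = 1/(647361 + (-7 - (-1015 + 329))) = 1/(647361 + (-7 - 1*(-686))) = 1/(647361 + (-7 + 686)) = 1/(647361 + 679) = 1/648040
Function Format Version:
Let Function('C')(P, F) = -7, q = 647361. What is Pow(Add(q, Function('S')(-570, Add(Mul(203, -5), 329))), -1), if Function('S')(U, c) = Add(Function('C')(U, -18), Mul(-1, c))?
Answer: Rational(1, 648040) ≈ 1.5431e-6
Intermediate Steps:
Function('S')(U, c) = Add(-7, Mul(-1, c))
Pow(Add(q, Function('S')(-570, Add(Mul(203, -5), 329))), -1) = Pow(Add(647361, Add(-7, Mul(-1, Add(Mul(203, -5), 329)))), -1) = Pow(Add(647361, Add(-7, Mul(-1, Add(-1015, 329)))), -1) = Pow(Add(647361, Add(-7, Mul(-1, -686))), -1) = Pow(Add(647361, Add(-7, 686)), -1) = Pow(Add(647361, 679), -1) = Pow(648040, -1) = Rational(1, 648040)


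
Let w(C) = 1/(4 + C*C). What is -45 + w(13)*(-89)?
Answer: -7874/173 ≈ -45.514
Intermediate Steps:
w(C) = 1/(4 + C²)
-45 + w(13)*(-89) = -45 - 89/(4 + 13²) = -45 - 89/(4 + 169) = -45 - 89/173 = -7874/173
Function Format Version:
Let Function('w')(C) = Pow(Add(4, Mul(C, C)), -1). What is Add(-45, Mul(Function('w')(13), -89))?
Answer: Rational(-7874, 173) ≈ -45.514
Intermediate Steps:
Function('w')(C) = Pow(Add(4, Pow(C, 2)), -1)
Add(-45, Mul(Function('w')(13), -89)) = Add(-45, Mul(Pow(Add(4, Pow(13, 2)), -1), -89)) = Add(-45, Mul(Pow(Add(4, 169), -1), -89)) = Add(-45, Mul(Pow(173, -1), -89)) = Add(-45, Mul(Rational(1, 173), -89)) = Add(-45, Rational(-89, 173)) = Rational(-7874, 173)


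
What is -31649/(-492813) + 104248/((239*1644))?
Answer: 5317514009/16136176059 ≈ 0.32954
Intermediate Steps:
-31649/(-492813) + 104248/((239*1644)) = -31649*(-1/492813) + 104248/392916 = 31649/492813 + 104248*(1/392916) = 31649/492813 + 26062/98229 = 5317514009/16136176059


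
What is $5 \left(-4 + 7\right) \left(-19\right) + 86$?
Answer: $-199$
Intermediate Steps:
$5 \left(-4 + 7\right) \left(-19\right) + 86 = 5 \cdot 3 \left(-19\right) + 86 = 15 \left(-19\right) + 86 = -285 + 86 = -199$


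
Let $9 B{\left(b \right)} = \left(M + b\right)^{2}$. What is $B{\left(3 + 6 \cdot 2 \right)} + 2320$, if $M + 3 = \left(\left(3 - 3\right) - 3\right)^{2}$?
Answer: $2369$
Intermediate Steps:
$M = 6$ ($M = -3 + \left(\left(3 - 3\right) - 3\right)^{2} = -3 + \left(0 - 3\right)^{2} = -3 + \left(-3\right)^{2} = -3 + 9 = 6$)
$B{\left(b \right)} = \frac{\left(6 + b\right)^{2}}{9}$
$B{\left(3 + 6 \cdot 2 \right)} + 2320 = \frac{\left(6 + \left(3 + 6 \cdot 2\right)\right)^{2}}{9} + 2320 = \frac{\left(6 + \left(3 + 12\right)\right)^{2}}{9} + 2320 = \frac{\left(6 + 15\right)^{2}}{9} + 2320 = \frac{21^{2}}{9} + 2320 = \frac{1}{9} \cdot 441 + 2320 = 49 + 2320 = 2369$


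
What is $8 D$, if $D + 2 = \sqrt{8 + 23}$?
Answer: $-16 + 8 \sqrt{31} \approx 28.542$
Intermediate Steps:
$D = -2 + \sqrt{31}$ ($D = -2 + \sqrt{8 + 23} = -2 + \sqrt{31} \approx 3.5678$)
$8 D = 8 \left(-2 + \sqrt{31}\right) = -16 + 8 \sqrt{31}$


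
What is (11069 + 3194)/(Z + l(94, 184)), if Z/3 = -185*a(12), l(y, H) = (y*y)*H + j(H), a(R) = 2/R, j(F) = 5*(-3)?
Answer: 28526/3251433 ≈ 0.0087734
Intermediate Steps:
j(F) = -15
l(y, H) = -15 + H*y² (l(y, H) = (y*y)*H - 15 = y²*H - 15 = H*y² - 15 = -15 + H*y²)
Z = -185/2 (Z = 3*(-370/12) = 3*(-185*⅙) = 3*(-185/6) = -185/2 ≈ -92.500)
(11069 + 3194)/(Z + l(94, 184)) = (11069 + 3194)/(-185/2 + (-15 + 184*94²)) = 14263/(-185/2 + (-15 + 184*8836)) = 14263/(-185/2 + (-15 + 1625824)) = 14263/(-185/2 + 1625809) = 14263/(3251433/2) = 14263*(2/3251433) = 28526/3251433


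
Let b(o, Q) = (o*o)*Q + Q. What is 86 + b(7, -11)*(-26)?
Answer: 14386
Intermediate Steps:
b(o, Q) = Q + Q*o² (b(o, Q) = o²*Q + Q = Q*o² + Q = Q + Q*o²)
86 + b(7, -11)*(-26) = 86 - 11*(1 + 7²)*(-26) = 86 - 11*(1 + 49)*(-26) = 86 - 11*50*(-26) = 86 - 550*(-26) = 86 + 14300 = 14386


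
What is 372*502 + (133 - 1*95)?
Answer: 186782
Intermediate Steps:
372*502 + (133 - 1*95) = 186744 + (133 - 95) = 186744 + 38 = 186782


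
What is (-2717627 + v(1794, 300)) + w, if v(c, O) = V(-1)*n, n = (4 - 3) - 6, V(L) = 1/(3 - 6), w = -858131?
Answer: -10727269/3 ≈ -3.5758e+6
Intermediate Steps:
V(L) = -⅓ (V(L) = 1/(-3) = -⅓)
n = -5 (n = 1 - 6 = -5)
v(c, O) = 5/3 (v(c, O) = -⅓*(-5) = 5/3)
(-2717627 + v(1794, 300)) + w = (-2717627 + 5/3) - 858131 = -8152876/3 - 858131 = -10727269/3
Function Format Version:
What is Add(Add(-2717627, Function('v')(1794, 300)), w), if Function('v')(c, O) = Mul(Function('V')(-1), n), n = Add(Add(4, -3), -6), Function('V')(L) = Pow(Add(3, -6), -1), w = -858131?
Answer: Rational(-10727269, 3) ≈ -3.5758e+6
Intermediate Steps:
Function('V')(L) = Rational(-1, 3) (Function('V')(L) = Pow(-3, -1) = Rational(-1, 3))
n = -5 (n = Add(1, -6) = -5)
Function('v')(c, O) = Rational(5, 3) (Function('v')(c, O) = Mul(Rational(-1, 3), -5) = Rational(5, 3))
Add(Add(-2717627, Function('v')(1794, 300)), w) = Add(Add(-2717627, Rational(5, 3)), -858131) = Add(Rational(-8152876, 3), -858131) = Rational(-10727269, 3)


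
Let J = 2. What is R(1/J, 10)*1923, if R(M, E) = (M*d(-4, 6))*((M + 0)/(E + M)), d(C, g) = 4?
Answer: 1282/7 ≈ 183.14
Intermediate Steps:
R(M, E) = 4*M²/(E + M) (R(M, E) = (M*4)*((M + 0)/(E + M)) = (4*M)*(M/(E + M)) = 4*M²/(E + M))
R(1/J, 10)*1923 = (4*(1/2)²/(10 + 1/2))*1923 = (4*(½)²/(10 + ½))*1923 = (4*(¼)/(21/2))*1923 = (4*(¼)*(2/21))*1923 = (2/21)*1923 = 1282/7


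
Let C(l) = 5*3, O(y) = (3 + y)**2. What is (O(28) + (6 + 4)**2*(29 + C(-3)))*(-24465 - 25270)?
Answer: -266629335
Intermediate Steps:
C(l) = 15
(O(28) + (6 + 4)**2*(29 + C(-3)))*(-24465 - 25270) = ((3 + 28)**2 + (6 + 4)**2*(29 + 15))*(-24465 - 25270) = (31**2 + 10**2*44)*(-49735) = (961 + 100*44)*(-49735) = (961 + 4400)*(-49735) = 5361*(-49735) = -266629335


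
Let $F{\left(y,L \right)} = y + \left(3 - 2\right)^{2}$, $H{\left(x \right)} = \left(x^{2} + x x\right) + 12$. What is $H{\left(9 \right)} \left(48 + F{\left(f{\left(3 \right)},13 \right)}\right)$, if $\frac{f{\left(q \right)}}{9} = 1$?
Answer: $10092$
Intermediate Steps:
$H{\left(x \right)} = 12 + 2 x^{2}$ ($H{\left(x \right)} = \left(x^{2} + x^{2}\right) + 12 = 2 x^{2} + 12 = 12 + 2 x^{2}$)
$f{\left(q \right)} = 9$ ($f{\left(q \right)} = 9 \cdot 1 = 9$)
$F{\left(y,L \right)} = 1 + y$ ($F{\left(y,L \right)} = y + 1^{2} = y + 1 = 1 + y$)
$H{\left(9 \right)} \left(48 + F{\left(f{\left(3 \right)},13 \right)}\right) = \left(12 + 2 \cdot 9^{2}\right) \left(48 + \left(1 + 9\right)\right) = \left(12 + 2 \cdot 81\right) \left(48 + 10\right) = \left(12 + 162\right) 58 = 174 \cdot 58 = 10092$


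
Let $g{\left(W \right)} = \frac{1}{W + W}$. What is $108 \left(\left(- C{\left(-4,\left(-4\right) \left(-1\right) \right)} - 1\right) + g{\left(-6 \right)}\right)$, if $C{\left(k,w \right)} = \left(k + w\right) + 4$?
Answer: $-549$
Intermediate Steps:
$C{\left(k,w \right)} = 4 + k + w$
$g{\left(W \right)} = \frac{1}{2 W}$
$108 \left(\left(- C{\left(-4,\left(-4\right) \left(-1\right) \right)} - 1\right) + g{\left(-6 \right)}\right) = 108 \left(\left(- (4 - 4 - -4) - 1\right) + \frac{1}{2 \left(-6\right)}\right) = 108 \left(\left(- (4 - 4 + 4) - 1\right) + \frac{1}{2} \left(- \frac{1}{6}\right)\right) = 108 \left(\left(\left(-1\right) 4 - 1\right) - \frac{1}{12}\right) = 108 \left(\left(-4 - 1\right) - \frac{1}{12}\right) = 108 \left(-5 - \frac{1}{12}\right) = 108 \left(- \frac{61}{12}\right) = -549$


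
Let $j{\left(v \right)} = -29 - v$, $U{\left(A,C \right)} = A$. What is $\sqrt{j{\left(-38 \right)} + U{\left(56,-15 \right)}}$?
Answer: $\sqrt{65} \approx 8.0623$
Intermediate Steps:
$\sqrt{j{\left(-38 \right)} + U{\left(56,-15 \right)}} = \sqrt{\left(-29 - -38\right) + 56} = \sqrt{\left(-29 + 38\right) + 56} = \sqrt{9 + 56} = \sqrt{65}$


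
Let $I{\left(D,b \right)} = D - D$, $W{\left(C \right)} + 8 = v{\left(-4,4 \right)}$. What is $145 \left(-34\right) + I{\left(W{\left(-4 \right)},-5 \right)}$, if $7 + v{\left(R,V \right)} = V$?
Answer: $-4930$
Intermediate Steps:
$v{\left(R,V \right)} = -7 + V$
$W{\left(C \right)} = -11$ ($W{\left(C \right)} = -8 + \left(-7 + 4\right) = -8 - 3 = -11$)
$I{\left(D,b \right)} = 0$
$145 \left(-34\right) + I{\left(W{\left(-4 \right)},-5 \right)} = 145 \left(-34\right) + 0 = -4930 + 0 = -4930$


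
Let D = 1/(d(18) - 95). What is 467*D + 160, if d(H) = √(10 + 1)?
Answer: 1397875/9014 - 467*√11/9014 ≈ 154.91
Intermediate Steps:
d(H) = √11
D = 1/(-95 + √11) (D = 1/(√11 - 95) = 1/(-95 + √11) ≈ -0.010907)
467*D + 160 = 467*(-95/9014 - √11/9014) + 160 = (-44365/9014 - 467*√11/9014) + 160 = 1397875/9014 - 467*√11/9014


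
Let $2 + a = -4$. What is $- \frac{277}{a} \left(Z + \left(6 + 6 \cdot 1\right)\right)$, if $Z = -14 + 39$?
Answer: $\frac{10249}{6} \approx 1708.2$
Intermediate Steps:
$a = -6$ ($a = -2 - 4 = -6$)
$Z = 25$
$- \frac{277}{a} \left(Z + \left(6 + 6 \cdot 1\right)\right) = - \frac{277}{-6} \left(25 + \left(6 + 6 \cdot 1\right)\right) = \left(-277\right) \left(- \frac{1}{6}\right) \left(25 + \left(6 + 6\right)\right) = \frac{277 \left(25 + 12\right)}{6} = \frac{277}{6} \cdot 37 = \frac{10249}{6}$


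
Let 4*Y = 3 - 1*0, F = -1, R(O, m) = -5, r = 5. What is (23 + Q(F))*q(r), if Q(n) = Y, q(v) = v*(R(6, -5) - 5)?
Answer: -2375/2 ≈ -1187.5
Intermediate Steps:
q(v) = -10*v (q(v) = v*(-5 - 5) = v*(-10) = -10*v)
Y = ¾ (Y = (3 - 1*0)/4 = (3 + 0)/4 = (¼)*3 = ¾ ≈ 0.75000)
Q(n) = ¾
(23 + Q(F))*q(r) = (23 + ¾)*(-10*5) = (95/4)*(-50) = -2375/2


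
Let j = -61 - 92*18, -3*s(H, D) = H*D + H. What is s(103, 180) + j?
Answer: -23794/3 ≈ -7931.3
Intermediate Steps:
s(H, D) = -H/3 - D*H/3 (s(H, D) = -(H*D + H)/3 = -(D*H + H)/3 = -(H + D*H)/3 = -H/3 - D*H/3)
j = -1717 (j = -61 - 1656 = -1717)
s(103, 180) + j = -1/3*103*(1 + 180) - 1717 = -1/3*103*181 - 1717 = -18643/3 - 1717 = -23794/3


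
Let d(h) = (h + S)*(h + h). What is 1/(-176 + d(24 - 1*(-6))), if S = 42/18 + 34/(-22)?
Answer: 11/18384 ≈ 0.00059835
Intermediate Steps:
S = 26/33 (S = 42*(1/18) + 34*(-1/22) = 7/3 - 17/11 = 26/33 ≈ 0.78788)
d(h) = 2*h*(26/33 + h) (d(h) = (h + 26/33)*(h + h) = (26/33 + h)*(2*h) = 2*h*(26/33 + h))
1/(-176 + d(24 - 1*(-6))) = 1/(-176 + 2*(24 - 1*(-6))*(26 + 33*(24 - 1*(-6)))/33) = 1/(-176 + 2*(24 + 6)*(26 + 33*(24 + 6))/33) = 1/(-176 + (2/33)*30*(26 + 33*30)) = 1/(-176 + (2/33)*30*(26 + 990)) = 1/(-176 + (2/33)*30*1016) = 1/(-176 + 20320/11) = 1/(18384/11) = 11/18384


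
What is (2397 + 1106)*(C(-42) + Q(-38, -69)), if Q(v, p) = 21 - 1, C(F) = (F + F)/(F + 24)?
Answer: 259222/3 ≈ 86407.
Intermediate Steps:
C(F) = 2*F/(24 + F) (C(F) = (2*F)/(24 + F) = 2*F/(24 + F))
Q(v, p) = 20
(2397 + 1106)*(C(-42) + Q(-38, -69)) = (2397 + 1106)*(2*(-42)/(24 - 42) + 20) = 3503*(2*(-42)/(-18) + 20) = 3503*(2*(-42)*(-1/18) + 20) = 3503*(14/3 + 20) = 3503*(74/3) = 259222/3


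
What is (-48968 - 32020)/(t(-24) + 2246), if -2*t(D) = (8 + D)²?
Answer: -13498/353 ≈ -38.238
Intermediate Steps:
t(D) = -(8 + D)²/2
(-48968 - 32020)/(t(-24) + 2246) = (-48968 - 32020)/(-(8 - 24)²/2 + 2246) = -80988/(-½*(-16)² + 2246) = -80988/(-½*256 + 2246) = -80988/(-128 + 2246) = -80988/2118 = -80988*1/2118 = -13498/353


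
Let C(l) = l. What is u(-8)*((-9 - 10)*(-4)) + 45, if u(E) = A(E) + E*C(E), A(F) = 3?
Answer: 5137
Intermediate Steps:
u(E) = 3 + E² (u(E) = 3 + E*E = 3 + E²)
u(-8)*((-9 - 10)*(-4)) + 45 = (3 + (-8)²)*((-9 - 10)*(-4)) + 45 = (3 + 64)*(-19*(-4)) + 45 = 67*76 + 45 = 5092 + 45 = 5137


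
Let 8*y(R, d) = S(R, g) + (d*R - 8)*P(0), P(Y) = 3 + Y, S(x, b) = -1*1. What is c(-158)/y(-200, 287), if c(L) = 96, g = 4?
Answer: -768/172225 ≈ -0.0044593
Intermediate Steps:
S(x, b) = -1
y(R, d) = -25/8 + 3*R*d/8 (y(R, d) = (-1 + (d*R - 8)*(3 + 0))/8 = (-1 + (R*d - 8)*3)/8 = (-1 + (-8 + R*d)*3)/8 = (-1 + (-24 + 3*R*d))/8 = (-25 + 3*R*d)/8 = -25/8 + 3*R*d/8)
c(-158)/y(-200, 287) = 96/(-25/8 + (3/8)*(-200)*287) = 96/(-25/8 - 21525) = 96/(-172225/8) = 96*(-8/172225) = -768/172225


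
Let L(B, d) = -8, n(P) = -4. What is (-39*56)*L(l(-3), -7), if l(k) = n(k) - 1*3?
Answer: 17472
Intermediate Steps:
l(k) = -7 (l(k) = -4 - 1*3 = -4 - 3 = -7)
(-39*56)*L(l(-3), -7) = -39*56*(-8) = -2184*(-8) = 17472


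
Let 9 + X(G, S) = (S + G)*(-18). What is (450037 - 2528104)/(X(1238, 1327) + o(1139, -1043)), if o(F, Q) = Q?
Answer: 2078067/47222 ≈ 44.006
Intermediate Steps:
X(G, S) = -9 - 18*G - 18*S (X(G, S) = -9 + (S + G)*(-18) = -9 + (G + S)*(-18) = -9 + (-18*G - 18*S) = -9 - 18*G - 18*S)
(450037 - 2528104)/(X(1238, 1327) + o(1139, -1043)) = (450037 - 2528104)/((-9 - 18*1238 - 18*1327) - 1043) = -2078067/((-9 - 22284 - 23886) - 1043) = -2078067/(-46179 - 1043) = -2078067/(-47222) = -2078067*(-1/47222) = 2078067/47222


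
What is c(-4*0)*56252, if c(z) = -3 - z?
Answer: -168756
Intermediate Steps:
c(-4*0)*56252 = (-3 - (-4)*0)*56252 = (-3 - 1*0)*56252 = (-3 + 0)*56252 = -3*56252 = -168756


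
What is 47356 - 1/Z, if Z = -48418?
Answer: 2292882809/48418 ≈ 47356.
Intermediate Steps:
47356 - 1/Z = 47356 - 1/(-48418) = 47356 - 1*(-1/48418) = 47356 + 1/48418 = 2292882809/48418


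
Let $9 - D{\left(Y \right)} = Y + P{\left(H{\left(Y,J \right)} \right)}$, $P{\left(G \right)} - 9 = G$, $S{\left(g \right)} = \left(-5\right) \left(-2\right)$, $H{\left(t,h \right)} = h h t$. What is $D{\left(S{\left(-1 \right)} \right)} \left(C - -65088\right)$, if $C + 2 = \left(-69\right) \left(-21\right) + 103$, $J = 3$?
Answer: $-6663800$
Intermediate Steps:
$H{\left(t,h \right)} = t h^{2}$ ($H{\left(t,h \right)} = h^{2} t = t h^{2}$)
$S{\left(g \right)} = 10$
$C = 1550$ ($C = -2 + \left(\left(-69\right) \left(-21\right) + 103\right) = -2 + \left(1449 + 103\right) = -2 + 1552 = 1550$)
$P{\left(G \right)} = 9 + G$
$D{\left(Y \right)} = - 10 Y$ ($D{\left(Y \right)} = 9 - \left(Y + \left(9 + Y 3^{2}\right)\right) = 9 - \left(Y + \left(9 + Y 9\right)\right) = 9 - \left(Y + \left(9 + 9 Y\right)\right) = 9 - \left(9 + 10 Y\right) = - 10 Y$)
$D{\left(S{\left(-1 \right)} \right)} \left(C - -65088\right) = \left(-10\right) 10 \left(1550 - -65088\right) = - 100 \left(1550 + 65088\right) = \left(-100\right) 66638 = -6663800$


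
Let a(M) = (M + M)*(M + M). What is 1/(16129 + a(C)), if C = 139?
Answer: 1/93413 ≈ 1.0705e-5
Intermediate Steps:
a(M) = 4*M**2 (a(M) = (2*M)*(2*M) = 4*M**2)
1/(16129 + a(C)) = 1/(16129 + 4*139**2) = 1/(16129 + 4*19321) = 1/(16129 + 77284) = 1/93413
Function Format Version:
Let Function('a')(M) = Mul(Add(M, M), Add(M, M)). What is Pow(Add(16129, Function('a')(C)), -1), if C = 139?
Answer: Rational(1, 93413) ≈ 1.0705e-5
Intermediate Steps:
Function('a')(M) = Mul(4, Pow(M, 2)) (Function('a')(M) = Mul(Mul(2, M), Mul(2, M)) = Mul(4, Pow(M, 2)))
Pow(Add(16129, Function('a')(C)), -1) = Pow(Add(16129, Mul(4, Pow(139, 2))), -1) = Pow(Add(16129, Mul(4, 19321)), -1) = Pow(Add(16129, 77284), -1) = Pow(93413, -1) = Rational(1, 93413)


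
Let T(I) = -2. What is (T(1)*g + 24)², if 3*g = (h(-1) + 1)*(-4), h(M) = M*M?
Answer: 7744/9 ≈ 860.44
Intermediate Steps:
h(M) = M²
g = -8/3 (g = (((-1)² + 1)*(-4))/3 = ((1 + 1)*(-4))/3 = (2*(-4))/3 = (⅓)*(-8) = -8/3 ≈ -2.6667)
(T(1)*g + 24)² = (-2*(-8/3) + 24)² = (16/3 + 24)² = (88/3)² = 7744/9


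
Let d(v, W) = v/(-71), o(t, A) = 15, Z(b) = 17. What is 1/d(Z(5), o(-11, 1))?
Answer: -71/17 ≈ -4.1765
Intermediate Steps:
d(v, W) = -v/71 (d(v, W) = v*(-1/71) = -v/71)
1/d(Z(5), o(-11, 1)) = 1/(-1/71*17) = 1/(-17/71) = -71/17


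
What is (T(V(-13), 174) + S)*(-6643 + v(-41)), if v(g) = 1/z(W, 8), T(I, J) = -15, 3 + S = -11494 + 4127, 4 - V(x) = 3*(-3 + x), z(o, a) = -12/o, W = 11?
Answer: 588783895/12 ≈ 4.9065e+7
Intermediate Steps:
V(x) = 13 - 3*x (V(x) = 4 - 3*(-3 + x) = 4 - (-9 + 3*x) = 4 + (9 - 3*x) = 13 - 3*x)
S = -7370 (S = -3 + (-11494 + 4127) = -3 - 7367 = -7370)
v(g) = -11/12 (v(g) = 1/(-12/11) = -11/12)
(T(V(-13), 174) + S)*(-6643 + v(-41)) = (-15 - 7370)*(-6643 - 11/12) = -7385*(-79727/12) = 588783895/12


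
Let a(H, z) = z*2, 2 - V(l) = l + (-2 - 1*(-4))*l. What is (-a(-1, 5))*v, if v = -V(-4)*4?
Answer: 560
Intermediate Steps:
V(l) = 2 - 3*l (V(l) = 2 - (l + (-2 - 1*(-4))*l) = 2 - (l + (-2 + 4)*l) = 2 - (l + 2*l) = 2 - 3*l)
a(H, z) = 2*z
v = -56 (v = -(2 - 3*(-4))*4 = -(2 + 12)*4 = -1*14*4 = -14*4 = -56)
(-a(-1, 5))*v = -2*5*(-56) = -1*10*(-56) = -10*(-56) = 560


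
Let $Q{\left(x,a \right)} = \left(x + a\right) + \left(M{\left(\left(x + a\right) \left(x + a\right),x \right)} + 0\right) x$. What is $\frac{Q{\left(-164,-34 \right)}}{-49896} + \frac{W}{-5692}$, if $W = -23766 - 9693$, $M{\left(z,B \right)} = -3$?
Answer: $\frac{4963681}{845262} \approx 5.8724$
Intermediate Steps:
$Q{\left(x,a \right)} = a - 2 x$ ($Q{\left(x,a \right)} = \left(x + a\right) + \left(-3 + 0\right) x = \left(a + x\right) - 3 x = a - 2 x$)
$W = -33459$
$\frac{Q{\left(-164,-34 \right)}}{-49896} + \frac{W}{-5692} = \frac{-34 - -328}{-49896} - \frac{33459}{-5692} = \left(-34 + 328\right) \left(- \frac{1}{49896}\right) - - \frac{33459}{5692} = 294 \left(- \frac{1}{49896}\right) + \frac{33459}{5692} = - \frac{7}{1188} + \frac{33459}{5692} = \frac{4963681}{845262}$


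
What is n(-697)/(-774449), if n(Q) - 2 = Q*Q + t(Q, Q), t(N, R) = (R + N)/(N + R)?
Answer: -485812/774449 ≈ -0.62730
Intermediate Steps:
t(N, R) = 1 (t(N, R) = (N + R)/(N + R) = 1)
n(Q) = 3 + Q² (n(Q) = 2 + (Q*Q + 1) = 2 + (Q² + 1) = 2 + (1 + Q²) = 3 + Q²)
n(-697)/(-774449) = (3 + (-697)²)/(-774449) = (3 + 485809)*(-1/774449) = 485812*(-1/774449) = -485812/774449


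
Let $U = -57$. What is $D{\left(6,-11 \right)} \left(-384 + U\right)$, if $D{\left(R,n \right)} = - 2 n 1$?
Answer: $-9702$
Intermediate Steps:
$D{\left(R,n \right)} = - 2 n$
$D{\left(6,-11 \right)} \left(-384 + U\right) = \left(-2\right) \left(-11\right) \left(-384 - 57\right) = 22 \left(-441\right) = -9702$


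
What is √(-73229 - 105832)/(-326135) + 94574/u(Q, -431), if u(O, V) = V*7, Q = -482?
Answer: -94574/3017 - I*√179061/326135 ≈ -31.347 - 0.0012975*I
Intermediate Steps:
u(O, V) = 7*V
√(-73229 - 105832)/(-326135) + 94574/u(Q, -431) = √(-73229 - 105832)/(-326135) + 94574/((7*(-431))) = √(-179061)*(-1/326135) + 94574/(-3017) = (I*√179061)*(-1/326135) + 94574*(-1/3017) = -I*√179061/326135 - 94574/3017 = -94574/3017 - I*√179061/326135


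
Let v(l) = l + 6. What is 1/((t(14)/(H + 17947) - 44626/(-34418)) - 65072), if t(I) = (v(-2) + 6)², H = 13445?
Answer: -135056232/8788203586055 ≈ -1.5368e-5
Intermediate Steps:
v(l) = 6 + l
t(I) = 100 (t(I) = ((6 - 2) + 6)² = (4 + 6)² = 10² = 100)
1/((t(14)/(H + 17947) - 44626/(-34418)) - 65072) = 1/((100/(13445 + 17947) - 44626/(-34418)) - 65072) = 1/((100/31392 - 44626*(-1/34418)) - 65072) = 1/((100*(1/31392) + 22313/17209) - 65072) = 1/((25/7848 + 22313/17209) - 65072) = 1/(175542649/135056232 - 65072) = 1/(-8788203586055/135056232) = -135056232/8788203586055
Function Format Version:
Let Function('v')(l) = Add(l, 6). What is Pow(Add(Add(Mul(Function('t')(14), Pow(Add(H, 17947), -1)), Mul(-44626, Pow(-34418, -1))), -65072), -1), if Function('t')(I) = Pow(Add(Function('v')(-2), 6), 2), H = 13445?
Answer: Rational(-135056232, 8788203586055) ≈ -1.5368e-5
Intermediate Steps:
Function('v')(l) = Add(6, l)
Function('t')(I) = 100 (Function('t')(I) = Pow(Add(Add(6, -2), 6), 2) = Pow(Add(4, 6), 2) = Pow(10, 2) = 100)
Pow(Add(Add(Mul(Function('t')(14), Pow(Add(H, 17947), -1)), Mul(-44626, Pow(-34418, -1))), -65072), -1) = Pow(Add(Add(Mul(100, Pow(Add(13445, 17947), -1)), Mul(-44626, Pow(-34418, -1))), -65072), -1) = Pow(Add(Add(Mul(100, Pow(31392, -1)), Mul(-44626, Rational(-1, 34418))), -65072), -1) = Pow(Add(Add(Mul(100, Rational(1, 31392)), Rational(22313, 17209)), -65072), -1) = Pow(Add(Add(Rational(25, 7848), Rational(22313, 17209)), -65072), -1) = Pow(Add(Rational(175542649, 135056232), -65072), -1) = Pow(Rational(-8788203586055, 135056232), -1) = Rational(-135056232, 8788203586055)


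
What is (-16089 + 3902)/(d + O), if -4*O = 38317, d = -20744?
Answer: 48748/121293 ≈ 0.40190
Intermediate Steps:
O = -38317/4 (O = -1/4*38317 = -38317/4 ≈ -9579.3)
(-16089 + 3902)/(d + O) = (-16089 + 3902)/(-20744 - 38317/4) = -12187/(-121293/4) = -12187*(-4/121293) = 48748/121293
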